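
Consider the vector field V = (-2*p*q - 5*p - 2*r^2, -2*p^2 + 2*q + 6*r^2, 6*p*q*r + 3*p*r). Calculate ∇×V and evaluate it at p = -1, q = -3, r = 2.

(-36, 22, 2)

(∇×V)₁ = ∂V₃/∂q − ∂V₂/∂r = 6*p*r - 12*r
(∇×V)₂ = ∂V₁/∂r − ∂V₃/∂p = -6*q*r - 7*r
(∇×V)₃ = ∂V₂/∂p − ∂V₁/∂q = -2*p
∇×V = (6*p*r - 12*r, -6*q*r - 7*r, -2*p)
At (-1, -3, 2): (-36, 22, 2).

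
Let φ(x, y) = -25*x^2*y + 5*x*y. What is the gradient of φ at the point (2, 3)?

(-285, -90)

∂φ/∂x = -50*x*y + 5*y
∂φ/∂y = -25*x^2 + 5*x
∇φ = (-50*x*y + 5*y, -25*x^2 + 5*x)
At (2, 3): (-285, -90).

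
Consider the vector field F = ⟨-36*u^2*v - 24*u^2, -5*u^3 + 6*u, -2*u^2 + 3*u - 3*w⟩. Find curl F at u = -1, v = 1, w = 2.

(0, -7, 27)

(∇×F)₁ = ∂F₃/∂v − ∂F₂/∂w = 0
(∇×F)₂ = ∂F₁/∂w − ∂F₃/∂u = 4*u - 3
(∇×F)₃ = ∂F₂/∂u − ∂F₁/∂v = 21*u^2 + 6
∇×F = (0, 4*u - 3, 21*u^2 + 6)
At (-1, 1, 2): (0, -7, 27).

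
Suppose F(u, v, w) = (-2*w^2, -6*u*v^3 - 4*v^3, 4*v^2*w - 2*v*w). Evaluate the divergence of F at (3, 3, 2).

∂F₁/∂u = 0
∂F₂/∂v = -18*u*v^2 - 12*v^2
∂F₃/∂w = 4*v^2 - 2*v
∇·F = -18*u*v^2 - 8*v^2 - 2*v
At (3, 3, 2): -564.

-564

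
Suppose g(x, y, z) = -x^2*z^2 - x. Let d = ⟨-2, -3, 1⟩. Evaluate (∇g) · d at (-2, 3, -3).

-46

∂g/∂x = -2*x*z^2 - 1
∂g/∂y = 0
∂g/∂z = -2*x^2*z
∇g at (-2, 3, -3) = (35, 0, 24)
∇g · d = (35)(-2) + (0)(-3) + (24)(1) = -46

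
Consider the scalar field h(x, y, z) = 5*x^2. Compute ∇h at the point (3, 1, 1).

∂h/∂x = 10*x
∂h/∂y = 0
∂h/∂z = 0
∇h = (10*x, 0, 0)
At (3, 1, 1): (30, 0, 0).

(30, 0, 0)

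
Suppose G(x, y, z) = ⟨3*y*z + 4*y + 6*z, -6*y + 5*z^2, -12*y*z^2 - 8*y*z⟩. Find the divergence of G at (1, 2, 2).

-118

∂G₁/∂x = 0
∂G₂/∂y = -6
∂G₃/∂z = -24*y*z - 8*y
∇·G = -24*y*z - 8*y - 6
At (1, 2, 2): -118.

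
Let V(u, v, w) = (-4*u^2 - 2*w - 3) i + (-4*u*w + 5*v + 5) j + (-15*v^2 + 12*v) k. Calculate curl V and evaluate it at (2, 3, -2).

(∇×V)₁ = ∂V₃/∂v − ∂V₂/∂w = 4*u - 30*v + 12
(∇×V)₂ = ∂V₁/∂w − ∂V₃/∂u = -2
(∇×V)₃ = ∂V₂/∂u − ∂V₁/∂v = -4*w
∇×V = (4*u - 30*v + 12, -2, -4*w)
At (2, 3, -2): (-70, -2, 8).

(-70, -2, 8)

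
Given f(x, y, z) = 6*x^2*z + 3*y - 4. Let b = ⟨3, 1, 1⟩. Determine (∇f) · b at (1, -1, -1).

∂f/∂x = 12*x*z
∂f/∂y = 3
∂f/∂z = 6*x^2
∇f at (1, -1, -1) = (-12, 3, 6)
∇f · b = (-12)(3) + (3)(1) + (6)(1) = -27

-27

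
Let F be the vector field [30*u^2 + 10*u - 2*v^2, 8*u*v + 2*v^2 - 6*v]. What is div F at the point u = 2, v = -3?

∂F₁/∂u = 60*u + 10
∂F₂/∂v = 8*u + 4*v - 6
∇·F = 68*u + 4*v + 4
At (2, -3): 128.

128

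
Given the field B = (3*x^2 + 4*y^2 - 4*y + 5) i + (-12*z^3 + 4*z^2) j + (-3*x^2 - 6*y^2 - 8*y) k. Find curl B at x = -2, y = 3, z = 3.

(256, -12, -20)

(∇×B)₁ = ∂B₃/∂y − ∂B₂/∂z = -12*y + 36*z^2 - 8*z - 8
(∇×B)₂ = ∂B₁/∂z − ∂B₃/∂x = 6*x
(∇×B)₃ = ∂B₂/∂x − ∂B₁/∂y = -8*y + 4
∇×B = (-12*y + 36*z^2 - 8*z - 8, 6*x, -8*y + 4)
At (-2, 3, 3): (256, -12, -20).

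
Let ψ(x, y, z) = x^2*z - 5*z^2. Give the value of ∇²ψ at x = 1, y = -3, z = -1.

-12

∂²ψ/∂x² = 2*z
∂²ψ/∂y² = 0
∂²ψ/∂z² = -10
∇²ψ = 2*z - 10
At (1, -3, -1): -12.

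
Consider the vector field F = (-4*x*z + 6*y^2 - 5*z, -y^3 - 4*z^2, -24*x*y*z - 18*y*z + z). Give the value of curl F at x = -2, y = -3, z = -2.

(-76, 147, 36)

(∇×F)₁ = ∂F₃/∂y − ∂F₂/∂z = -24*x*z - 10*z
(∇×F)₂ = ∂F₁/∂z − ∂F₃/∂x = -4*x + 24*y*z - 5
(∇×F)₃ = ∂F₂/∂x − ∂F₁/∂y = -12*y
∇×F = (-24*x*z - 10*z, -4*x + 24*y*z - 5, -12*y)
At (-2, -3, -2): (-76, 147, 36).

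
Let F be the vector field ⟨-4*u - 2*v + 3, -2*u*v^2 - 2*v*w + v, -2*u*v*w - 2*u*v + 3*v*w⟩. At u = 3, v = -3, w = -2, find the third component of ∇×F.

-16

(∇×F)_3 = ∂F₂/∂u − ∂F₁/∂v
= -2*v^2 − (-2)
= -2*v^2 + 2
At (3, -3, -2): -16.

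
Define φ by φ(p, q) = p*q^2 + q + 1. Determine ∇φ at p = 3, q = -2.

(4, -11)

∂φ/∂p = q^2
∂φ/∂q = 2*p*q + 1
∇φ = (q^2, 2*p*q + 1)
At (3, -2): (4, -11).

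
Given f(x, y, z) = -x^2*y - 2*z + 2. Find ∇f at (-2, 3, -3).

∂f/∂x = -2*x*y
∂f/∂y = -x^2
∂f/∂z = -2
∇f = (-2*x*y, -x^2, -2)
At (-2, 3, -3): (12, -4, -2).

(12, -4, -2)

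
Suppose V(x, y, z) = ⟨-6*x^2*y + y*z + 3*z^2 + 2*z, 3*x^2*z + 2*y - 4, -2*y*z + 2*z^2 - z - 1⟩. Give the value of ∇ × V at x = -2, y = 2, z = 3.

(∇×V)₁ = ∂V₃/∂y − ∂V₂/∂z = -3*x^2 - 2*z
(∇×V)₂ = ∂V₁/∂z − ∂V₃/∂x = y + 6*z + 2
(∇×V)₃ = ∂V₂/∂x − ∂V₁/∂y = 6*x^2 + 6*x*z - z
∇×V = (-3*x^2 - 2*z, y + 6*z + 2, 6*x^2 + 6*x*z - z)
At (-2, 2, 3): (-18, 22, -15).

(-18, 22, -15)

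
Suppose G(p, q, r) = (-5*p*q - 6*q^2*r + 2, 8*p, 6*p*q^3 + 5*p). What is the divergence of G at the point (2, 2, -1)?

-10

∂G₁/∂p = -5*q
∂G₂/∂q = 0
∂G₃/∂r = 0
∇·G = -5*q
At (2, 2, -1): -10.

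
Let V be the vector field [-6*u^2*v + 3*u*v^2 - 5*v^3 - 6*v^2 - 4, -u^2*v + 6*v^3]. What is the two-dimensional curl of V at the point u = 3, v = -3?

∂V₂/∂u = -2*u*v
∂V₁/∂v = -6*u^2 + 6*u*v - 15*v^2 - 12*v
Scalar curl = 6*u^2 - 8*u*v + 15*v^2 + 12*v
At (3, -3): 225.

225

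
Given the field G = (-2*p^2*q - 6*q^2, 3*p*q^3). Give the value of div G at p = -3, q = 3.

∂G₁/∂p = -4*p*q
∂G₂/∂q = 9*p*q^2
∇·G = 9*p*q^2 - 4*p*q
At (-3, 3): -207.

-207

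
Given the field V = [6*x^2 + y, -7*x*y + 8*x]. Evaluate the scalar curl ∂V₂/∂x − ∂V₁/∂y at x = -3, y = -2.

21

∂V₂/∂x = -7*y + 8
∂V₁/∂y = 1
Scalar curl = -7*y + 7
At (-3, -2): 21.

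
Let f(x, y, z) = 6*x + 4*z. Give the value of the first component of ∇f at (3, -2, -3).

6

(∇f)_1 = ∂f/∂x = 6
At (3, -2, -3): 6.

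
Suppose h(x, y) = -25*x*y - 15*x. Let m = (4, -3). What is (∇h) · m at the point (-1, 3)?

-435

∂h/∂x = -25*y - 15
∂h/∂y = -25*x
∇h at (-1, 3) = (-90, 25)
∇h · m = (-90)(4) + (25)(-3) = -435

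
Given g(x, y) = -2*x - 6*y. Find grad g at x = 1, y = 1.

∂g/∂x = -2
∂g/∂y = -6
∇g = (-2, -6)
At (1, 1): (-2, -6).

(-2, -6)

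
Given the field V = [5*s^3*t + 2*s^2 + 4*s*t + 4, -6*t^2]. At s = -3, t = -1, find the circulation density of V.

147

∂V₂/∂s = 0
∂V₁/∂t = 5*s^3 + 4*s
Scalar curl = -5*s^3 - 4*s
At (-3, -1): 147.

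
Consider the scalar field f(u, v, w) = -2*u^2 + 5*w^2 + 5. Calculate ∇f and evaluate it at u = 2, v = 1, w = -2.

(-8, 0, -20)

∂f/∂u = -4*u
∂f/∂v = 0
∂f/∂w = 10*w
∇f = (-4*u, 0, 10*w)
At (2, 1, -2): (-8, 0, -20).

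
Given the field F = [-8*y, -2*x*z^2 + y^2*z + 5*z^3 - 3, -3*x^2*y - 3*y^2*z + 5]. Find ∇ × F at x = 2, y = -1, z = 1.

(∇×F)₁ = ∂F₃/∂y − ∂F₂/∂z = -3*x^2 + 4*x*z - y^2 - 6*y*z - 15*z^2
(∇×F)₂ = ∂F₁/∂z − ∂F₃/∂x = 6*x*y
(∇×F)₃ = ∂F₂/∂x − ∂F₁/∂y = -2*z^2 + 8
∇×F = (-3*x^2 + 4*x*z - y^2 - 6*y*z - 15*z^2, 6*x*y, -2*z^2 + 8)
At (2, -1, 1): (-14, -12, 6).

(-14, -12, 6)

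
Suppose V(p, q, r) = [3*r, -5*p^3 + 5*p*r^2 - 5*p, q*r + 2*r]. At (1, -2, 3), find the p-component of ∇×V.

(∇×V)_1 = ∂V₃/∂q − ∂V₂/∂r
= r − (10*p*r)
= -10*p*r + r
At (1, -2, 3): -27.

-27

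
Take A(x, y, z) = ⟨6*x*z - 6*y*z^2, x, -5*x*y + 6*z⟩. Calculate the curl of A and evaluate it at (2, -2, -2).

(-10, -46, 25)

(∇×A)₁ = ∂A₃/∂y − ∂A₂/∂z = -5*x
(∇×A)₂ = ∂A₁/∂z − ∂A₃/∂x = 6*x - 12*y*z + 5*y
(∇×A)₃ = ∂A₂/∂x − ∂A₁/∂y = 6*z^2 + 1
∇×A = (-5*x, 6*x - 12*y*z + 5*y, 6*z^2 + 1)
At (2, -2, -2): (-10, -46, 25).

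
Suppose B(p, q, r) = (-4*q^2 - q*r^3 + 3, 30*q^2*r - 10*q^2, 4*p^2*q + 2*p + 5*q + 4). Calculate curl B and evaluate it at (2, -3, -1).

(∇×B)₁ = ∂B₃/∂q − ∂B₂/∂r = 4*p^2 - 30*q^2 + 5
(∇×B)₂ = ∂B₁/∂r − ∂B₃/∂p = -8*p*q - 3*q*r^2 - 2
(∇×B)₃ = ∂B₂/∂p − ∂B₁/∂q = 8*q + r^3
∇×B = (4*p^2 - 30*q^2 + 5, -8*p*q - 3*q*r^2 - 2, 8*q + r^3)
At (2, -3, -1): (-249, 55, -25).

(-249, 55, -25)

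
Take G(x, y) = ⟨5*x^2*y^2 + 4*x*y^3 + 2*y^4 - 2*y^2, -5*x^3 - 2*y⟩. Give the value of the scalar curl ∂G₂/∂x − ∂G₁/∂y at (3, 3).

-933

∂G₂/∂x = -15*x^2
∂G₁/∂y = 10*x^2*y + 12*x*y^2 + 8*y^3 - 4*y
Scalar curl = -10*x^2*y - 15*x^2 - 12*x*y^2 - 8*y^3 + 4*y
At (3, 3): -933.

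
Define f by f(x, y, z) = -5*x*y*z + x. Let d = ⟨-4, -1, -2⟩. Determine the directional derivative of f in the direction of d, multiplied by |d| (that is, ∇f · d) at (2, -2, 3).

∂f/∂x = -5*y*z + 1
∂f/∂y = -5*x*z
∂f/∂z = -5*x*y
∇f at (2, -2, 3) = (31, -30, 20)
∇f · d = (31)(-4) + (-30)(-1) + (20)(-2) = -134

-134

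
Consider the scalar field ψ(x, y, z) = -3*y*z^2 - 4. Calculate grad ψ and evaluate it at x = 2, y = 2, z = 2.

∂ψ/∂x = 0
∂ψ/∂y = -3*z^2
∂ψ/∂z = -6*y*z
∇ψ = (0, -3*z^2, -6*y*z)
At (2, 2, 2): (0, -12, -24).

(0, -12, -24)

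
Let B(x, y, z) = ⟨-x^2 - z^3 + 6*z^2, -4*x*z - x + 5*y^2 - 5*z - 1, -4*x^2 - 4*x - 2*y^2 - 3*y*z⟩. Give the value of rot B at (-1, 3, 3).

(-20, 5, -13)

(∇×B)₁ = ∂B₃/∂y − ∂B₂/∂z = 4*x - 4*y - 3*z + 5
(∇×B)₂ = ∂B₁/∂z − ∂B₃/∂x = 8*x - 3*z^2 + 12*z + 4
(∇×B)₃ = ∂B₂/∂x − ∂B₁/∂y = -4*z - 1
∇×B = (4*x - 4*y - 3*z + 5, 8*x - 3*z^2 + 12*z + 4, -4*z - 1)
At (-1, 3, 3): (-20, 5, -13).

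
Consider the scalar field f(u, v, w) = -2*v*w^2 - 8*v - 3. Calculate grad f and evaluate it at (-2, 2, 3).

∂f/∂u = 0
∂f/∂v = -2*w^2 - 8
∂f/∂w = -4*v*w
∇f = (0, -2*w^2 - 8, -4*v*w)
At (-2, 2, 3): (0, -26, -24).

(0, -26, -24)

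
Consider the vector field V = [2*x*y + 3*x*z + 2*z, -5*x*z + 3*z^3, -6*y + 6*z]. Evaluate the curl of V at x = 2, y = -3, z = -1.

(-5, 8, 1)

(∇×V)₁ = ∂V₃/∂y − ∂V₂/∂z = 5*x - 9*z^2 - 6
(∇×V)₂ = ∂V₁/∂z − ∂V₃/∂x = 3*x + 2
(∇×V)₃ = ∂V₂/∂x − ∂V₁/∂y = -2*x - 5*z
∇×V = (5*x - 9*z^2 - 6, 3*x + 2, -2*x - 5*z)
At (2, -3, -1): (-5, 8, 1).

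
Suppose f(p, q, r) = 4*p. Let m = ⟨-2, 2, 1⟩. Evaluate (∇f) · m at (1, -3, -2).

∂f/∂p = 4
∂f/∂q = 0
∂f/∂r = 0
∇f at (1, -3, -2) = (4, 0, 0)
∇f · m = (4)(-2) + (0)(2) + (0)(1) = -8

-8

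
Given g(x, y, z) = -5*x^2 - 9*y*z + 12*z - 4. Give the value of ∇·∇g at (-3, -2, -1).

-10

∂²g/∂x² = -10
∂²g/∂y² = 0
∂²g/∂z² = 0
∇²g = -10
At (-3, -2, -1): -10.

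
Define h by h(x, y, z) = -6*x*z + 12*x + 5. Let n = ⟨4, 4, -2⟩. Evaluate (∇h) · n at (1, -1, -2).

108

∂h/∂x = -6*z + 12
∂h/∂y = 0
∂h/∂z = -6*x
∇h at (1, -1, -2) = (24, 0, -6)
∇h · n = (24)(4) + (0)(4) + (-6)(-2) = 108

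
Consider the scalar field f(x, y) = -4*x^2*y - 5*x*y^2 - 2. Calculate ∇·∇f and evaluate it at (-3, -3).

∂²f/∂x² = -8*y
∂²f/∂y² = -10*x
∇²f = -10*x - 8*y
At (-3, -3): 54.

54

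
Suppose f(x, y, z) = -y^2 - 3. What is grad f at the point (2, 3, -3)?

(0, -6, 0)

∂f/∂x = 0
∂f/∂y = -2*y
∂f/∂z = 0
∇f = (0, -2*y, 0)
At (2, 3, -3): (0, -6, 0).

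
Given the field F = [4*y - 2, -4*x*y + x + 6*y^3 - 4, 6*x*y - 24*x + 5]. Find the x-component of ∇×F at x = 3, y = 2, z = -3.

(∇×F)_1 = ∂F₃/∂y − ∂F₂/∂z
= 6*x − (0)
= 6*x
At (3, 2, -3): 18.

18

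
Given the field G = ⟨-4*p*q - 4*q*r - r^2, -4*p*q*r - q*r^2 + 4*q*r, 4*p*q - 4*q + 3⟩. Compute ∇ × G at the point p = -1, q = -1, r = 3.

(-6, 2, 20)

(∇×G)₁ = ∂G₃/∂q − ∂G₂/∂r = 4*p*q + 4*p + 2*q*r - 4*q - 4
(∇×G)₂ = ∂G₁/∂r − ∂G₃/∂p = -8*q - 2*r
(∇×G)₃ = ∂G₂/∂p − ∂G₁/∂q = 4*p - 4*q*r + 4*r
∇×G = (4*p*q + 4*p + 2*q*r - 4*q - 4, -8*q - 2*r, 4*p - 4*q*r + 4*r)
At (-1, -1, 3): (-6, 2, 20).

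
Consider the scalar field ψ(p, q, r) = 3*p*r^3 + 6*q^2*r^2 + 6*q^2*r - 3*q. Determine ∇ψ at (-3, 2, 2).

∂ψ/∂p = 3*r^3
∂ψ/∂q = 12*q*r^2 + 12*q*r - 3
∂ψ/∂r = 9*p*r^2 + 12*q^2*r + 6*q^2
∇ψ = (3*r^3, 12*q*r^2 + 12*q*r - 3, 9*p*r^2 + 12*q^2*r + 6*q^2)
At (-3, 2, 2): (24, 141, 12).

(24, 141, 12)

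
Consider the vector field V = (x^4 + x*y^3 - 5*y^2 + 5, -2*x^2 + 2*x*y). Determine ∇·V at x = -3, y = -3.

-141

∂V₁/∂x = 4*x^3 + y^3
∂V₂/∂y = 2*x
∇·V = 4*x^3 + 2*x + y^3
At (-3, -3): -141.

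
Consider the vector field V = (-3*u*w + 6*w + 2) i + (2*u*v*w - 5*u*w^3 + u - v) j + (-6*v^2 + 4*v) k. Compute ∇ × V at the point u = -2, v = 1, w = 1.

(∇×V)₁ = ∂V₃/∂v − ∂V₂/∂w = -2*u*v + 15*u*w^2 - 12*v + 4
(∇×V)₂ = ∂V₁/∂w − ∂V₃/∂u = -3*u + 6
(∇×V)₃ = ∂V₂/∂u − ∂V₁/∂v = 2*v*w - 5*w^3 + 1
∇×V = (-2*u*v + 15*u*w^2 - 12*v + 4, -3*u + 6, 2*v*w - 5*w^3 + 1)
At (-2, 1, 1): (-34, 12, -2).

(-34, 12, -2)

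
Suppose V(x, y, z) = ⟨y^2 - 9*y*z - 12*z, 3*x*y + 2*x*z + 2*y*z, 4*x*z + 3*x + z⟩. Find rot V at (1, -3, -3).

(∇×V)₁ = ∂V₃/∂y − ∂V₂/∂z = -2*x - 2*y
(∇×V)₂ = ∂V₁/∂z − ∂V₃/∂x = -9*y - 4*z - 15
(∇×V)₃ = ∂V₂/∂x − ∂V₁/∂y = y + 11*z
∇×V = (-2*x - 2*y, -9*y - 4*z - 15, y + 11*z)
At (1, -3, -3): (4, 24, -36).

(4, 24, -36)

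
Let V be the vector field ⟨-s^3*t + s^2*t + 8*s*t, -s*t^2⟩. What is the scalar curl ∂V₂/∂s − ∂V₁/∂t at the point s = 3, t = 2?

-10

∂V₂/∂s = -t^2
∂V₁/∂t = -s^3 + s^2 + 8*s
Scalar curl = s^3 - s^2 - 8*s - t^2
At (3, 2): -10.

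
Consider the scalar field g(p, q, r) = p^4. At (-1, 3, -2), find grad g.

∂g/∂p = 4*p^3
∂g/∂q = 0
∂g/∂r = 0
∇g = (4*p^3, 0, 0)
At (-1, 3, -2): (-4, 0, 0).

(-4, 0, 0)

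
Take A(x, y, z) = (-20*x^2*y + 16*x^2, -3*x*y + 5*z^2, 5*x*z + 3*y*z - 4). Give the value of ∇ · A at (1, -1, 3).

∂A₁/∂x = -40*x*y + 32*x
∂A₂/∂y = -3*x
∂A₃/∂z = 5*x + 3*y
∇·A = -40*x*y + 34*x + 3*y
At (1, -1, 3): 71.

71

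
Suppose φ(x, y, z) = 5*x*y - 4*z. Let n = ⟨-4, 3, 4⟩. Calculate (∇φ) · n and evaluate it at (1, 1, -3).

∂φ/∂x = 5*y
∂φ/∂y = 5*x
∂φ/∂z = -4
∇φ at (1, 1, -3) = (5, 5, -4)
∇φ · n = (5)(-4) + (5)(3) + (-4)(4) = -21

-21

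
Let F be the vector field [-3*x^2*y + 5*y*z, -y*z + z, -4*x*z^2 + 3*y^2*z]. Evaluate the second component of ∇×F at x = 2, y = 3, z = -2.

31

(∇×F)_2 = ∂F₁/∂z − ∂F₃/∂x
= 5*y − (-4*z^2)
= 5*y + 4*z^2
At (2, 3, -2): 31.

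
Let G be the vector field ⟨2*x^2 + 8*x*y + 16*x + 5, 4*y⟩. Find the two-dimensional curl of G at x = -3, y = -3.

24

∂G₂/∂x = 0
∂G₁/∂y = 8*x
Scalar curl = -8*x
At (-3, -3): 24.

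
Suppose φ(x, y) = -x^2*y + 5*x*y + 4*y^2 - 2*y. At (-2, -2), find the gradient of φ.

(-18, -32)

∂φ/∂x = -2*x*y + 5*y
∂φ/∂y = -x^2 + 5*x + 8*y - 2
∇φ = (-2*x*y + 5*y, -x^2 + 5*x + 8*y - 2)
At (-2, -2): (-18, -32).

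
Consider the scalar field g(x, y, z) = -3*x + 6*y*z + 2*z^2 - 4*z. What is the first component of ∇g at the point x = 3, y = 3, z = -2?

-3

(∇g)_1 = ∂g/∂x = -3
At (3, 3, -2): -3.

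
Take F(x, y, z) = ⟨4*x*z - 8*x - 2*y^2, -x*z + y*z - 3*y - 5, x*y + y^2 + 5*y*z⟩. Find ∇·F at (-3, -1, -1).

-21

∂F₁/∂x = 4*z - 8
∂F₂/∂y = z - 3
∂F₃/∂z = 5*y
∇·F = 5*y + 5*z - 11
At (-3, -1, -1): -21.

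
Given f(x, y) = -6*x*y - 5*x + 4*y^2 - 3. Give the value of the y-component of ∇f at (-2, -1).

4

(∇f)_2 = ∂f/∂y = -6*x + 8*y
At (-2, -1): 4.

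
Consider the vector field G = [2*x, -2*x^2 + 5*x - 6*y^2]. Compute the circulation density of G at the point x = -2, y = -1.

∂G₂/∂x = -4*x + 5
∂G₁/∂y = 0
Scalar curl = -4*x + 5
At (-2, -1): 13.

13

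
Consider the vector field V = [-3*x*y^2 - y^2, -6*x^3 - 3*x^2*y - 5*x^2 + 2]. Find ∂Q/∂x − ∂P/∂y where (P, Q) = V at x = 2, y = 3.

∂V₂/∂x = -18*x^2 - 6*x*y - 10*x
∂V₁/∂y = -6*x*y - 2*y
Scalar curl = -18*x^2 - 10*x + 2*y
At (2, 3): -86.

-86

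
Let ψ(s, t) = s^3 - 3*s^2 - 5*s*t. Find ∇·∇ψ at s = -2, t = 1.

∂²ψ/∂s² = 6*(s - 1)
∂²ψ/∂t² = 0
∇²ψ = 6*s - 6
At (-2, 1): -18.

-18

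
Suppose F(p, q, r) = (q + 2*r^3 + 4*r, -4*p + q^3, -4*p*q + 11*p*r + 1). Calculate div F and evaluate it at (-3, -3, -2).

-6

∂F₁/∂p = 0
∂F₂/∂q = 3*q^2
∂F₃/∂r = 11*p
∇·F = 11*p + 3*q^2
At (-3, -3, -2): -6.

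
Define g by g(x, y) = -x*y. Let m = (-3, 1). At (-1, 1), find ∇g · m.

4

∂g/∂x = -y
∂g/∂y = -x
∇g at (-1, 1) = (-1, 1)
∇g · m = (-1)(-3) + (1)(1) = 4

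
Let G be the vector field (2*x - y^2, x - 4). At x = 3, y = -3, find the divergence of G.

2

∂G₁/∂x = 2
∂G₂/∂y = 0
∇·G = 2
At (3, -3): 2.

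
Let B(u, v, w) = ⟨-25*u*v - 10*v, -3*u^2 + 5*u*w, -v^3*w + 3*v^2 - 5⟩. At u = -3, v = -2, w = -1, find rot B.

(∇×B)₁ = ∂B₃/∂v − ∂B₂/∂w = -5*u - 3*v^2*w + 6*v
(∇×B)₂ = ∂B₁/∂w − ∂B₃/∂u = 0
(∇×B)₃ = ∂B₂/∂u − ∂B₁/∂v = 19*u + 5*w + 10
∇×B = (-5*u - 3*v^2*w + 6*v, 0, 19*u + 5*w + 10)
At (-3, -2, -1): (15, 0, -52).

(15, 0, -52)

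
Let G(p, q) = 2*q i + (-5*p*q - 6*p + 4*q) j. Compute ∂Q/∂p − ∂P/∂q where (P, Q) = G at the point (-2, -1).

∂G₂/∂p = -5*q - 6
∂G₁/∂q = 2
Scalar curl = -5*q - 8
At (-2, -1): -3.

-3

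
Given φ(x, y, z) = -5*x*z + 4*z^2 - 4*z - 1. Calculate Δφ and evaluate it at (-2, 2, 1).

8

∂²φ/∂x² = 0
∂²φ/∂y² = 0
∂²φ/∂z² = 8
∇²φ = 8
At (-2, 2, 1): 8.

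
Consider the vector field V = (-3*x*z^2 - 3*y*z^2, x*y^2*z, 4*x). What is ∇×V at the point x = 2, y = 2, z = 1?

(-8, -28, 7)

(∇×V)₁ = ∂V₃/∂y − ∂V₂/∂z = -x*y^2
(∇×V)₂ = ∂V₁/∂z − ∂V₃/∂x = -6*x*z - 6*y*z - 4
(∇×V)₃ = ∂V₂/∂x − ∂V₁/∂y = y^2*z + 3*z^2
∇×V = (-x*y^2, -6*x*z - 6*y*z - 4, y^2*z + 3*z^2)
At (2, 2, 1): (-8, -28, 7).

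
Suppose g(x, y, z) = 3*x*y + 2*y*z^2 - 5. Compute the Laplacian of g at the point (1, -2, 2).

-8

∂²g/∂x² = 0
∂²g/∂y² = 0
∂²g/∂z² = 4*y
∇²g = 4*y
At (1, -2, 2): -8.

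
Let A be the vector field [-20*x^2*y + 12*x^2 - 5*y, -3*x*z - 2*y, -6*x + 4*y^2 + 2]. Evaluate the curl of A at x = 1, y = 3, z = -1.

(27, 6, 28)

(∇×A)₁ = ∂A₃/∂y − ∂A₂/∂z = 3*x + 8*y
(∇×A)₂ = ∂A₁/∂z − ∂A₃/∂x = 6
(∇×A)₃ = ∂A₂/∂x − ∂A₁/∂y = 20*x^2 - 3*z + 5
∇×A = (3*x + 8*y, 6, 20*x^2 - 3*z + 5)
At (1, 3, -1): (27, 6, 28).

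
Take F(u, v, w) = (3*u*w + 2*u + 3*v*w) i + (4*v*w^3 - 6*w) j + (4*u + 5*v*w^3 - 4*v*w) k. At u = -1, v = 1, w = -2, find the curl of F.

(∇×F)₁ = ∂F₃/∂v − ∂F₂/∂w = -12*v*w^2 + 5*w^3 - 4*w + 6
(∇×F)₂ = ∂F₁/∂w − ∂F₃/∂u = 3*u + 3*v - 4
(∇×F)₃ = ∂F₂/∂u − ∂F₁/∂v = -3*w
∇×F = (-12*v*w^2 + 5*w^3 - 4*w + 6, 3*u + 3*v - 4, -3*w)
At (-1, 1, -2): (-74, -4, 6).

(-74, -4, 6)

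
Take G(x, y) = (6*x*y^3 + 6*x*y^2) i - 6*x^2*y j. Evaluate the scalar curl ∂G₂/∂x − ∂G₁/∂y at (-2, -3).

180

∂G₂/∂x = -12*x*y
∂G₁/∂y = 18*x*y^2 + 12*x*y
Scalar curl = -18*x*y^2 - 24*x*y
At (-2, -3): 180.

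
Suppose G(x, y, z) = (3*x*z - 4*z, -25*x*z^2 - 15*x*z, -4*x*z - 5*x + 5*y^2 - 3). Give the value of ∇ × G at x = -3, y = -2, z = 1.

(∇×G)₁ = ∂G₃/∂y − ∂G₂/∂z = 50*x*z + 15*x + 10*y
(∇×G)₂ = ∂G₁/∂z − ∂G₃/∂x = 3*x + 4*z + 1
(∇×G)₃ = ∂G₂/∂x − ∂G₁/∂y = -25*z^2 - 15*z
∇×G = (50*x*z + 15*x + 10*y, 3*x + 4*z + 1, -25*z^2 - 15*z)
At (-3, -2, 1): (-215, -4, -40).

(-215, -4, -40)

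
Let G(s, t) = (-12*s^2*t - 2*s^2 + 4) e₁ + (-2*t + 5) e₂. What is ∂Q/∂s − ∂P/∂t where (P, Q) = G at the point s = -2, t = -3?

∂G₂/∂s = 0
∂G₁/∂t = -12*s^2
Scalar curl = 12*s^2
At (-2, -3): 48.

48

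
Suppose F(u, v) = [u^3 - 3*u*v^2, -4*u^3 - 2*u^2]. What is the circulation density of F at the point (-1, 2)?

∂F₂/∂u = -12*u^2 - 4*u
∂F₁/∂v = -6*u*v
Scalar curl = -12*u^2 + 6*u*v - 4*u
At (-1, 2): -20.

-20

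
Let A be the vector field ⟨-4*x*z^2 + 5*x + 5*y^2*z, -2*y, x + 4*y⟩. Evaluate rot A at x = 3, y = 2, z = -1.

(4, 43, 20)

(∇×A)₁ = ∂A₃/∂y − ∂A₂/∂z = 4
(∇×A)₂ = ∂A₁/∂z − ∂A₃/∂x = -8*x*z + 5*y^2 - 1
(∇×A)₃ = ∂A₂/∂x − ∂A₁/∂y = -10*y*z
∇×A = (4, -8*x*z + 5*y^2 - 1, -10*y*z)
At (3, 2, -1): (4, 43, 20).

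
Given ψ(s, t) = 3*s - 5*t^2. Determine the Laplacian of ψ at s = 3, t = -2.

-10

∂²ψ/∂s² = 0
∂²ψ/∂t² = -10
∇²ψ = -10
At (3, -2): -10.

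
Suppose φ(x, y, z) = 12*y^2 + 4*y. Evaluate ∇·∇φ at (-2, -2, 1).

∂²φ/∂x² = 0
∂²φ/∂y² = 24
∂²φ/∂z² = 0
∇²φ = 24
At (-2, -2, 1): 24.

24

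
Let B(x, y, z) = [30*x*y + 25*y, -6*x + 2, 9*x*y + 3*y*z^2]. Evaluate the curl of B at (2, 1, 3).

(∇×B)₁ = ∂B₃/∂y − ∂B₂/∂z = 9*x + 3*z^2
(∇×B)₂ = ∂B₁/∂z − ∂B₃/∂x = -9*y
(∇×B)₃ = ∂B₂/∂x − ∂B₁/∂y = -30*x - 31
∇×B = (9*x + 3*z^2, -9*y, -30*x - 31)
At (2, 1, 3): (45, -9, -91).

(45, -9, -91)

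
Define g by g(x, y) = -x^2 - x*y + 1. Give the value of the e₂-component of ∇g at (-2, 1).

2

(∇g)_2 = ∂g/∂y = -x
At (-2, 1): 2.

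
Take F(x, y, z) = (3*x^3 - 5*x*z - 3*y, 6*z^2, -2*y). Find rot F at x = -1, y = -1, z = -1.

(10, 5, 3)

(∇×F)₁ = ∂F₃/∂y − ∂F₂/∂z = -12*z - 2
(∇×F)₂ = ∂F₁/∂z − ∂F₃/∂x = -5*x
(∇×F)₃ = ∂F₂/∂x − ∂F₁/∂y = 3
∇×F = (-12*z - 2, -5*x, 3)
At (-1, -1, -1): (10, 5, 3).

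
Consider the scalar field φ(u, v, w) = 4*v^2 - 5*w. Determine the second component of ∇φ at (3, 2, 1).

16

(∇φ)_2 = ∂φ/∂v = 8*v
At (3, 2, 1): 16.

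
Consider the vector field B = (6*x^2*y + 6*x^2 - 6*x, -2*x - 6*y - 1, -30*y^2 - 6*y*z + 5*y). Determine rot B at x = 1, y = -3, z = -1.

(∇×B)₁ = ∂B₃/∂y − ∂B₂/∂z = -60*y - 6*z + 5
(∇×B)₂ = ∂B₁/∂z − ∂B₃/∂x = 0
(∇×B)₃ = ∂B₂/∂x − ∂B₁/∂y = -6*x^2 - 2
∇×B = (-60*y - 6*z + 5, 0, -6*x^2 - 2)
At (1, -3, -1): (191, 0, -8).

(191, 0, -8)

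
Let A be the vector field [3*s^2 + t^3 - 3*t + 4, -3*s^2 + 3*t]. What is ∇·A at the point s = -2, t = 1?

∂A₁/∂s = 6*s
∂A₂/∂t = 3
∇·A = 6*s + 3
At (-2, 1): -9.

-9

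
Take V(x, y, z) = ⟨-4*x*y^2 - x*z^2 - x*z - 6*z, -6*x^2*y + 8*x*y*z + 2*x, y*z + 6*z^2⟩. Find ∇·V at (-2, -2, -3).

∂V₁/∂x = -4*y^2 - z^2 - z
∂V₂/∂y = -6*x^2 + 8*x*z
∂V₃/∂z = y + 12*z
∇·V = -6*x^2 + 8*x*z - 4*y^2 + y - z^2 + 11*z
At (-2, -2, -3): -36.

-36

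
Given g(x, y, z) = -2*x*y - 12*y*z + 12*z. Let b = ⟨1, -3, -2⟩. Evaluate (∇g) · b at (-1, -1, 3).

56

∂g/∂x = -2*y
∂g/∂y = -2*x - 12*z
∂g/∂z = -12*y + 12
∇g at (-1, -1, 3) = (2, -34, 24)
∇g · b = (2)(1) + (-34)(-3) + (24)(-2) = 56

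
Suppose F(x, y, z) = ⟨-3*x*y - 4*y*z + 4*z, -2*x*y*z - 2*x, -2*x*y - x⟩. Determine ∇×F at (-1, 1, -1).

(∇×F)₁ = ∂F₃/∂y − ∂F₂/∂z = 2*x*y - 2*x
(∇×F)₂ = ∂F₁/∂z − ∂F₃/∂x = -2*y + 5
(∇×F)₃ = ∂F₂/∂x − ∂F₁/∂y = 3*x - 2*y*z + 4*z - 2
∇×F = (2*x*y - 2*x, -2*y + 5, 3*x - 2*y*z + 4*z - 2)
At (-1, 1, -1): (0, 3, -7).

(0, 3, -7)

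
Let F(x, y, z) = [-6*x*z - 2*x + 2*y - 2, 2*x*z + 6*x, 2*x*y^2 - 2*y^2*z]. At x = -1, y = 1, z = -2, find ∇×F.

(∇×F)₁ = ∂F₃/∂y − ∂F₂/∂z = 4*x*y - 2*x - 4*y*z
(∇×F)₂ = ∂F₁/∂z − ∂F₃/∂x = -6*x - 2*y^2
(∇×F)₃ = ∂F₂/∂x − ∂F₁/∂y = 2*z + 4
∇×F = (4*x*y - 2*x - 4*y*z, -6*x - 2*y^2, 2*z + 4)
At (-1, 1, -2): (6, 4, 0).

(6, 4, 0)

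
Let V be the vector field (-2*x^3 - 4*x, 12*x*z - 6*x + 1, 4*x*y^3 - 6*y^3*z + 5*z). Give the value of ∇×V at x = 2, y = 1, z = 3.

(-54, -4, 30)

(∇×V)₁ = ∂V₃/∂y − ∂V₂/∂z = 12*x*y^2 - 12*x - 18*y^2*z
(∇×V)₂ = ∂V₁/∂z − ∂V₃/∂x = -4*y^3
(∇×V)₃ = ∂V₂/∂x − ∂V₁/∂y = 12*z - 6
∇×V = (12*x*y^2 - 12*x - 18*y^2*z, -4*y^3, 12*z - 6)
At (2, 1, 3): (-54, -4, 30).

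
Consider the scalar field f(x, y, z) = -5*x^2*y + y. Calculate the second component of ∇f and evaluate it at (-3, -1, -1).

-44

(∇f)_2 = ∂f/∂y = -5*x^2 + 1
At (-3, -1, -1): -44.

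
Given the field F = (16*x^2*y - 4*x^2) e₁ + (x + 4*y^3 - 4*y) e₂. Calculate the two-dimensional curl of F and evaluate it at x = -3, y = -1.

∂F₂/∂x = 1
∂F₁/∂y = 16*x^2
Scalar curl = -16*x^2 + 1
At (-3, -1): -143.

-143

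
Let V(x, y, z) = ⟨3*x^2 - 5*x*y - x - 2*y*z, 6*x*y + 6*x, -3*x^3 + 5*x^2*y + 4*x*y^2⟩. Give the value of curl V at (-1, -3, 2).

(29, -51, -13)

(∇×V)₁ = ∂V₃/∂y − ∂V₂/∂z = 5*x^2 + 8*x*y
(∇×V)₂ = ∂V₁/∂z − ∂V₃/∂x = 9*x^2 - 10*x*y - 4*y^2 - 2*y
(∇×V)₃ = ∂V₂/∂x − ∂V₁/∂y = 5*x + 6*y + 2*z + 6
∇×V = (5*x^2 + 8*x*y, 9*x^2 - 10*x*y - 4*y^2 - 2*y, 5*x + 6*y + 2*z + 6)
At (-1, -3, 2): (29, -51, -13).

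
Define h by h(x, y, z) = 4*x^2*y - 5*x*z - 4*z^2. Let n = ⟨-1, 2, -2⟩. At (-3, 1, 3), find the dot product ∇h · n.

129

∂h/∂x = 8*x*y - 5*z
∂h/∂y = 4*x^2
∂h/∂z = -5*x - 8*z
∇h at (-3, 1, 3) = (-39, 36, -9)
∇h · n = (-39)(-1) + (36)(2) + (-9)(-2) = 129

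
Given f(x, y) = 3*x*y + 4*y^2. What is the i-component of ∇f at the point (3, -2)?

(∇f)_1 = ∂f/∂x = 3*y
At (3, -2): -6.

-6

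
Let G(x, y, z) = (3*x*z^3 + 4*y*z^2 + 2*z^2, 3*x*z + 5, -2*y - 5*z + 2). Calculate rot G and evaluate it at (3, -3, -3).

(∇×G)₁ = ∂G₃/∂y − ∂G₂/∂z = -3*x - 2
(∇×G)₂ = ∂G₁/∂z − ∂G₃/∂x = 9*x*z^2 + 8*y*z + 4*z
(∇×G)₃ = ∂G₂/∂x − ∂G₁/∂y = -4*z^2 + 3*z
∇×G = (-3*x - 2, 9*x*z^2 + 8*y*z + 4*z, -4*z^2 + 3*z)
At (3, -3, -3): (-11, 303, -45).

(-11, 303, -45)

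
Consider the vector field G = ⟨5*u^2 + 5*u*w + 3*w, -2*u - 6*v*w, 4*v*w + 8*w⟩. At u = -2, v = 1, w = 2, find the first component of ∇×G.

(∇×G)_1 = ∂G₃/∂v − ∂G₂/∂w
= 4*w − (-6*v)
= 6*v + 4*w
At (-2, 1, 2): 14.

14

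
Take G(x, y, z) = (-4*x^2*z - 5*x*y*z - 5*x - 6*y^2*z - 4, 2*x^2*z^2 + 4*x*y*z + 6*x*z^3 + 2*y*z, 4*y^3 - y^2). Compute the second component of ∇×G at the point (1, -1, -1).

(∇×G)_2 = ∂G₁/∂z − ∂G₃/∂x
= -4*x^2 - 5*x*y - 6*y^2 − (0)
= -4*x^2 - 5*x*y - 6*y^2
At (1, -1, -1): -5.

-5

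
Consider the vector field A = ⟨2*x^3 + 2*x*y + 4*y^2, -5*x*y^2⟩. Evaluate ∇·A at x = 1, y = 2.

∂A₁/∂x = 6*x^2 + 2*y
∂A₂/∂y = -10*x*y
∇·A = 6*x^2 - 10*x*y + 2*y
At (1, 2): -10.

-10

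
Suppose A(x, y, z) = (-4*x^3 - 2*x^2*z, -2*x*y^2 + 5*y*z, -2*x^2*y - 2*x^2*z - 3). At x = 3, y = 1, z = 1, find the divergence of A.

-145

∂A₁/∂x = -12*x^2 - 4*x*z
∂A₂/∂y = -4*x*y + 5*z
∂A₃/∂z = -2*x^2
∇·A = -14*x^2 - 4*x*y - 4*x*z + 5*z
At (3, 1, 1): -145.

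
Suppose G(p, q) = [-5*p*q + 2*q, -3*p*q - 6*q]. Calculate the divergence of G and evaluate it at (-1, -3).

12

∂G₁/∂p = -5*q
∂G₂/∂q = -3*p - 6
∇·G = -3*p - 5*q - 6
At (-1, -3): 12.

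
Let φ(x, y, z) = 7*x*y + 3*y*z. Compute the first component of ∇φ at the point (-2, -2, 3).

-14

(∇φ)_1 = ∂φ/∂x = 7*y
At (-2, -2, 3): -14.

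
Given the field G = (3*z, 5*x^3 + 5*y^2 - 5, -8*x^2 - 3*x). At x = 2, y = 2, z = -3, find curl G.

(0, 38, 60)

(∇×G)₁ = ∂G₃/∂y − ∂G₂/∂z = 0
(∇×G)₂ = ∂G₁/∂z − ∂G₃/∂x = 16*x + 6
(∇×G)₃ = ∂G₂/∂x − ∂G₁/∂y = 15*x^2
∇×G = (0, 16*x + 6, 15*x^2)
At (2, 2, -3): (0, 38, 60).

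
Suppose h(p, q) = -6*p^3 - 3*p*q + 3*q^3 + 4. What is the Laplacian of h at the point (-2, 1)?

∂²h/∂p² = -36*p
∂²h/∂q² = 18*q
∇²h = -36*p + 18*q
At (-2, 1): 90.

90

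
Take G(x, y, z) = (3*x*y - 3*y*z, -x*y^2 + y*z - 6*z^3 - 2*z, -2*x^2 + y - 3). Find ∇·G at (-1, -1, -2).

∂G₁/∂x = 3*y
∂G₂/∂y = -2*x*y + z
∂G₃/∂z = 0
∇·G = -2*x*y + 3*y + z
At (-1, -1, -2): -7.

-7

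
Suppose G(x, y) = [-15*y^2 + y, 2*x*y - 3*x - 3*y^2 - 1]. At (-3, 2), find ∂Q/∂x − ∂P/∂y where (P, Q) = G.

∂G₂/∂x = 2*y - 3
∂G₁/∂y = -30*y + 1
Scalar curl = 32*y - 4
At (-3, 2): 60.

60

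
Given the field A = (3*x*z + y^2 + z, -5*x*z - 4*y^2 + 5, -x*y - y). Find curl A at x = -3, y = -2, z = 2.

(-13, -10, -6)

(∇×A)₁ = ∂A₃/∂y − ∂A₂/∂z = 4*x - 1
(∇×A)₂ = ∂A₁/∂z − ∂A₃/∂x = 3*x + y + 1
(∇×A)₃ = ∂A₂/∂x − ∂A₁/∂y = -2*y - 5*z
∇×A = (4*x - 1, 3*x + y + 1, -2*y - 5*z)
At (-3, -2, 2): (-13, -10, -6).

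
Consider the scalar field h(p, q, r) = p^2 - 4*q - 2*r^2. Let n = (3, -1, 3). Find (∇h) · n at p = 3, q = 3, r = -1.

34

∂h/∂p = 2*p
∂h/∂q = -4
∂h/∂r = -4*r
∇h at (3, 3, -1) = (6, -4, 4)
∇h · n = (6)(3) + (-4)(-1) + (4)(3) = 34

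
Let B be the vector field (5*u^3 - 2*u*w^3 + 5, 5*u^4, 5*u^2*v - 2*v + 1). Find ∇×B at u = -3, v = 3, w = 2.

(∇×B)₁ = ∂B₃/∂v − ∂B₂/∂w = 5*u^2 - 2
(∇×B)₂ = ∂B₁/∂w − ∂B₃/∂u = -10*u*v - 6*u*w^2
(∇×B)₃ = ∂B₂/∂u − ∂B₁/∂v = 20*u^3
∇×B = (5*u^2 - 2, -10*u*v - 6*u*w^2, 20*u^3)
At (-3, 3, 2): (43, 162, -540).

(43, 162, -540)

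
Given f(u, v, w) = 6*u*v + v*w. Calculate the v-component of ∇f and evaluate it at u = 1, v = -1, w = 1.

(∇f)_2 = ∂f/∂v = 6*u + w
At (1, -1, 1): 7.

7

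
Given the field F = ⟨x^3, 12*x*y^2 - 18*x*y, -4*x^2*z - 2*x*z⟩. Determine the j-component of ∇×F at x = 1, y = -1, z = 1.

10

(∇×F)_2 = ∂F₁/∂z − ∂F₃/∂x
= 0 − (-8*x*z - 2*z)
= 8*x*z + 2*z
At (1, -1, 1): 10.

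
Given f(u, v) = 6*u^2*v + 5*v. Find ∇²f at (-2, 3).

∂²f/∂u² = 12*v
∂²f/∂v² = 0
∇²f = 12*v
At (-2, 3): 36.

36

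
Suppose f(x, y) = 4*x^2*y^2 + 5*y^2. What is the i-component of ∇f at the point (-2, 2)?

-64

(∇f)_1 = ∂f/∂x = 8*x*y^2
At (-2, 2): -64.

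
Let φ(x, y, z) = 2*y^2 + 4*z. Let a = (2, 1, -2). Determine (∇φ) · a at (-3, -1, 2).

-12

∂φ/∂x = 0
∂φ/∂y = 4*y
∂φ/∂z = 4
∇φ at (-3, -1, 2) = (0, -4, 4)
∇φ · a = (0)(2) + (-4)(1) + (4)(-2) = -12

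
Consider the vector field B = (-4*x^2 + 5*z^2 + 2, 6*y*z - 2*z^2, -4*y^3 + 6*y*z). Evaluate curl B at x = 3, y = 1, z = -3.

(∇×B)₁ = ∂B₃/∂y − ∂B₂/∂z = -12*y^2 - 6*y + 10*z
(∇×B)₂ = ∂B₁/∂z − ∂B₃/∂x = 10*z
(∇×B)₃ = ∂B₂/∂x − ∂B₁/∂y = 0
∇×B = (-12*y^2 - 6*y + 10*z, 10*z, 0)
At (3, 1, -3): (-48, -30, 0).

(-48, -30, 0)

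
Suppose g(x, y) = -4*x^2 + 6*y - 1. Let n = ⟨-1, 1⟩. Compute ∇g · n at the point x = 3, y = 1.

30

∂g/∂x = -8*x
∂g/∂y = 6
∇g at (3, 1) = (-24, 6)
∇g · n = (-24)(-1) + (6)(1) = 30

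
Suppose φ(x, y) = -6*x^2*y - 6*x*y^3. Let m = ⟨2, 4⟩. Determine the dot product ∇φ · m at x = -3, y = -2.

600

∂φ/∂x = -12*x*y - 6*y^3
∂φ/∂y = -6*x^2 - 18*x*y^2
∇φ at (-3, -2) = (-24, 162)
∇φ · m = (-24)(2) + (162)(4) = 600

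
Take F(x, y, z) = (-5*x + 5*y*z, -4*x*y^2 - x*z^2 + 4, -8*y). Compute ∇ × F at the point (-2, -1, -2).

(∇×F)₁ = ∂F₃/∂y − ∂F₂/∂z = 2*x*z - 8
(∇×F)₂ = ∂F₁/∂z − ∂F₃/∂x = 5*y
(∇×F)₃ = ∂F₂/∂x − ∂F₁/∂y = -4*y^2 - z^2 - 5*z
∇×F = (2*x*z - 8, 5*y, -4*y^2 - z^2 - 5*z)
At (-2, -1, -2): (0, -5, 2).

(0, -5, 2)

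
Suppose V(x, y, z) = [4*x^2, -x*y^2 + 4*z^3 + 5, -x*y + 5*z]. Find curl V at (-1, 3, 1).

(-11, 3, -9)

(∇×V)₁ = ∂V₃/∂y − ∂V₂/∂z = -x - 12*z^2
(∇×V)₂ = ∂V₁/∂z − ∂V₃/∂x = y
(∇×V)₃ = ∂V₂/∂x − ∂V₁/∂y = -y^2
∇×V = (-x - 12*z^2, y, -y^2)
At (-1, 3, 1): (-11, 3, -9).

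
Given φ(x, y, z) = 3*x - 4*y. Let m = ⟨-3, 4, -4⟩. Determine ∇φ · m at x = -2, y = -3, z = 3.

∂φ/∂x = 3
∂φ/∂y = -4
∂φ/∂z = 0
∇φ at (-2, -3, 3) = (3, -4, 0)
∇φ · m = (3)(-3) + (-4)(4) + (0)(-4) = -25

-25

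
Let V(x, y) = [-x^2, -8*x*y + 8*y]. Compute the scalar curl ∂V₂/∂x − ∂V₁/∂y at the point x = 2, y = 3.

-24

∂V₂/∂x = -8*y
∂V₁/∂y = 0
Scalar curl = -8*y
At (2, 3): -24.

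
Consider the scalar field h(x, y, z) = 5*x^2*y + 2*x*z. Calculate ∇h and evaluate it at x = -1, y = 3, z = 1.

(-28, 5, -2)

∂h/∂x = 10*x*y + 2*z
∂h/∂y = 5*x^2
∂h/∂z = 2*x
∇h = (10*x*y + 2*z, 5*x^2, 2*x)
At (-1, 3, 1): (-28, 5, -2).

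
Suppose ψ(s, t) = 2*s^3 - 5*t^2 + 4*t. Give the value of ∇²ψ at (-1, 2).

∂²ψ/∂s² = 12*s
∂²ψ/∂t² = -10
∇²ψ = 12*s - 10
At (-1, 2): -22.

-22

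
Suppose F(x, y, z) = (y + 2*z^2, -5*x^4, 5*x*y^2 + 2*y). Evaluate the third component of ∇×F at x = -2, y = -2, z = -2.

159

(∇×F)_3 = ∂F₂/∂x − ∂F₁/∂y
= -20*x^3 − (1)
= -20*x^3 - 1
At (-2, -2, -2): 159.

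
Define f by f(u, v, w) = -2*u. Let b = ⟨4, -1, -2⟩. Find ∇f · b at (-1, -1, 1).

∂f/∂u = -2
∂f/∂v = 0
∂f/∂w = 0
∇f at (-1, -1, 1) = (-2, 0, 0)
∇f · b = (-2)(4) + (0)(-1) + (0)(-2) = -8

-8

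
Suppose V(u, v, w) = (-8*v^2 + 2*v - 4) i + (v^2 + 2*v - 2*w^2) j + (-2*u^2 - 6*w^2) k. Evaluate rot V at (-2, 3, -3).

(-12, -8, 46)

(∇×V)₁ = ∂V₃/∂v − ∂V₂/∂w = 4*w
(∇×V)₂ = ∂V₁/∂w − ∂V₃/∂u = 4*u
(∇×V)₃ = ∂V₂/∂u − ∂V₁/∂v = 16*v - 2
∇×V = (4*w, 4*u, 16*v - 2)
At (-2, 3, -3): (-12, -8, 46).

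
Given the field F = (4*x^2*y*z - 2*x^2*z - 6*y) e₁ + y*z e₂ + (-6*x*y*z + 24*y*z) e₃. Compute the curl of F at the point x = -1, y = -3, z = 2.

(∇×F)₁ = ∂F₃/∂y − ∂F₂/∂z = -6*x*z - y + 24*z
(∇×F)₂ = ∂F₁/∂z − ∂F₃/∂x = 4*x^2*y - 2*x^2 + 6*y*z
(∇×F)₃ = ∂F₂/∂x − ∂F₁/∂y = -4*x^2*z + 6
∇×F = (-6*x*z - y + 24*z, 4*x^2*y - 2*x^2 + 6*y*z, -4*x^2*z + 6)
At (-1, -3, 2): (63, -50, -2).

(63, -50, -2)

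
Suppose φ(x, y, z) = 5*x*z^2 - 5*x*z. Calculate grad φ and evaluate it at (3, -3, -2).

∂φ/∂x = 5*z^2 - 5*z
∂φ/∂y = 0
∂φ/∂z = 10*x*z - 5*x
∇φ = (5*z^2 - 5*z, 0, 10*x*z - 5*x)
At (3, -3, -2): (30, 0, -75).

(30, 0, -75)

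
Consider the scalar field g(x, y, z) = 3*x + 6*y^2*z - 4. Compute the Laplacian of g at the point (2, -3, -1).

-12

∂²g/∂x² = 0
∂²g/∂y² = 12*z
∂²g/∂z² = 0
∇²g = 12*z
At (2, -3, -1): -12.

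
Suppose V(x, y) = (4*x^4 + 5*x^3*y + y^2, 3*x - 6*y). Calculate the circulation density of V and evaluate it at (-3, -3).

144

∂V₂/∂x = 3
∂V₁/∂y = 5*x^3 + 2*y
Scalar curl = -5*x^3 - 2*y + 3
At (-3, -3): 144.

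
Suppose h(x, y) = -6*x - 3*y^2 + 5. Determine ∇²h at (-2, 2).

-6

∂²h/∂x² = 0
∂²h/∂y² = -6
∇²h = -6
At (-2, 2): -6.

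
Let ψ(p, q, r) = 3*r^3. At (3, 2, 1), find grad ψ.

∂ψ/∂p = 0
∂ψ/∂q = 0
∂ψ/∂r = 9*r^2
∇ψ = (0, 0, 9*r^2)
At (3, 2, 1): (0, 0, 9).

(0, 0, 9)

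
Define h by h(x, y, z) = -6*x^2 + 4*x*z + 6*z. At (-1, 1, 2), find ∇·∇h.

-12

∂²h/∂x² = -12
∂²h/∂y² = 0
∂²h/∂z² = 0
∇²h = -12
At (-1, 1, 2): -12.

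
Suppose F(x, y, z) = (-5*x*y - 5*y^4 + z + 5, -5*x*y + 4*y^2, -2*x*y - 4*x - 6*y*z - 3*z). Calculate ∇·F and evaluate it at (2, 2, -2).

∂F₁/∂x = -5*y
∂F₂/∂y = -5*x + 8*y
∂F₃/∂z = -6*y - 3
∇·F = -5*x - 3*y - 3
At (2, 2, -2): -19.

-19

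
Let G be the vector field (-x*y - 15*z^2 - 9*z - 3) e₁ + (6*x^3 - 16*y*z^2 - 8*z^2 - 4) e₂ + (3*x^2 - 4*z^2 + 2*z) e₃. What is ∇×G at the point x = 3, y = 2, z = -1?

(-80, 3, 165)

(∇×G)₁ = ∂G₃/∂y − ∂G₂/∂z = 32*y*z + 16*z
(∇×G)₂ = ∂G₁/∂z − ∂G₃/∂x = -6*x - 30*z - 9
(∇×G)₃ = ∂G₂/∂x − ∂G₁/∂y = 18*x^2 + x
∇×G = (32*y*z + 16*z, -6*x - 30*z - 9, 18*x^2 + x)
At (3, 2, -1): (-80, 3, 165).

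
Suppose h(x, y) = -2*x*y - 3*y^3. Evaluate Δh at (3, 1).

-18

∂²h/∂x² = 0
∂²h/∂y² = -18*y
∇²h = -18*y
At (3, 1): -18.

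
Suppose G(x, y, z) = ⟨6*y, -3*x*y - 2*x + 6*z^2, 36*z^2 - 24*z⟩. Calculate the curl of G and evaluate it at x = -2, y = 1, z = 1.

(∇×G)₁ = ∂G₃/∂y − ∂G₂/∂z = -12*z
(∇×G)₂ = ∂G₁/∂z − ∂G₃/∂x = 0
(∇×G)₃ = ∂G₂/∂x − ∂G₁/∂y = -3*y - 8
∇×G = (-12*z, 0, -3*y - 8)
At (-2, 1, 1): (-12, 0, -11).

(-12, 0, -11)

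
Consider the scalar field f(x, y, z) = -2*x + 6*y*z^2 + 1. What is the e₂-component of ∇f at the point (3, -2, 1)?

6

(∇f)_2 = ∂f/∂y = 6*z^2
At (3, -2, 1): 6.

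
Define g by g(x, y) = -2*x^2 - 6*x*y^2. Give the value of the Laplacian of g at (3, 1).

-40

∂²g/∂x² = -4
∂²g/∂y² = -12*x
∇²g = -12*x - 4
At (3, 1): -40.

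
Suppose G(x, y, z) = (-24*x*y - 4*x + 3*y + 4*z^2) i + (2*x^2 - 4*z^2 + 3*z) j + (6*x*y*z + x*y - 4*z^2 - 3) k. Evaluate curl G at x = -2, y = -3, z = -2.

(∇×G)₁ = ∂G₃/∂y − ∂G₂/∂z = 6*x*z + x + 8*z - 3
(∇×G)₂ = ∂G₁/∂z − ∂G₃/∂x = -6*y*z - y + 8*z
(∇×G)₃ = ∂G₂/∂x − ∂G₁/∂y = 28*x - 3
∇×G = (6*x*z + x + 8*z - 3, -6*y*z - y + 8*z, 28*x - 3)
At (-2, -3, -2): (3, -49, -59).

(3, -49, -59)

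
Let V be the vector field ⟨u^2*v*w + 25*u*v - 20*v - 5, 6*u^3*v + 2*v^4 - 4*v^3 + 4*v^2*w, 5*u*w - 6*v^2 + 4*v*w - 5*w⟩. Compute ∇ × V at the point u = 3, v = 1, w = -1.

(-20, 14, 116)

(∇×V)₁ = ∂V₃/∂v − ∂V₂/∂w = -4*v^2 - 12*v + 4*w
(∇×V)₂ = ∂V₁/∂w − ∂V₃/∂u = u^2*v - 5*w
(∇×V)₃ = ∂V₂/∂u − ∂V₁/∂v = 18*u^2*v - u^2*w - 25*u + 20
∇×V = (-4*v^2 - 12*v + 4*w, u^2*v - 5*w, 18*u^2*v - u^2*w - 25*u + 20)
At (3, 1, -1): (-20, 14, 116).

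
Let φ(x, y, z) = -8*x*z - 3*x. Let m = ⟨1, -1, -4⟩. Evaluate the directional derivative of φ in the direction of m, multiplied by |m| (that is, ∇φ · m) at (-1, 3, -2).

∂φ/∂x = -8*z - 3
∂φ/∂y = 0
∂φ/∂z = -8*x
∇φ at (-1, 3, -2) = (13, 0, 8)
∇φ · m = (13)(1) + (0)(-1) + (8)(-4) = -19

-19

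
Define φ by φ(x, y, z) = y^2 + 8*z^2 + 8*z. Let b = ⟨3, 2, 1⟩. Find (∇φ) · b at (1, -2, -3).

∂φ/∂x = 0
∂φ/∂y = 2*y
∂φ/∂z = 16*z + 8
∇φ at (1, -2, -3) = (0, -4, -40)
∇φ · b = (0)(3) + (-4)(2) + (-40)(1) = -48

-48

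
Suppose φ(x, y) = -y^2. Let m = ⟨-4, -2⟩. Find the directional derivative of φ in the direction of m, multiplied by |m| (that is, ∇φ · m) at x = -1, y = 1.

4

∂φ/∂x = 0
∂φ/∂y = -2*y
∇φ at (-1, 1) = (0, -2)
∇φ · m = (0)(-4) + (-2)(-2) = 4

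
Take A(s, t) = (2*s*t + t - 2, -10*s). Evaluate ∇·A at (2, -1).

-2

∂A₁/∂s = 2*t
∂A₂/∂t = 0
∇·A = 2*t
At (2, -1): -2.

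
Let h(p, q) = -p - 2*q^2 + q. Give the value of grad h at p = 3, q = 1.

∂h/∂p = -1
∂h/∂q = -4*q + 1
∇h = (-1, -4*q + 1)
At (3, 1): (-1, -3).

(-1, -3)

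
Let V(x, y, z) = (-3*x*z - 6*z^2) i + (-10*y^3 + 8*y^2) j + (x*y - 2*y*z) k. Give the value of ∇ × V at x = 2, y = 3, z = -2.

(∇×V)₁ = ∂V₃/∂y − ∂V₂/∂z = x - 2*z
(∇×V)₂ = ∂V₁/∂z − ∂V₃/∂x = -3*x - y - 12*z
(∇×V)₃ = ∂V₂/∂x − ∂V₁/∂y = 0
∇×V = (x - 2*z, -3*x - y - 12*z, 0)
At (2, 3, -2): (6, 15, 0).

(6, 15, 0)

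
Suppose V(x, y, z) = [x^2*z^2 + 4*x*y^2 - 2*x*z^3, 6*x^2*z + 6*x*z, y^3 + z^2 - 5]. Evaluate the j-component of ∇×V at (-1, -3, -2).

(∇×V)_2 = ∂V₁/∂z − ∂V₃/∂x
= 2*x^2*z - 6*x*z^2 − (0)
= 2*x^2*z - 6*x*z^2
At (-1, -3, -2): 20.

20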